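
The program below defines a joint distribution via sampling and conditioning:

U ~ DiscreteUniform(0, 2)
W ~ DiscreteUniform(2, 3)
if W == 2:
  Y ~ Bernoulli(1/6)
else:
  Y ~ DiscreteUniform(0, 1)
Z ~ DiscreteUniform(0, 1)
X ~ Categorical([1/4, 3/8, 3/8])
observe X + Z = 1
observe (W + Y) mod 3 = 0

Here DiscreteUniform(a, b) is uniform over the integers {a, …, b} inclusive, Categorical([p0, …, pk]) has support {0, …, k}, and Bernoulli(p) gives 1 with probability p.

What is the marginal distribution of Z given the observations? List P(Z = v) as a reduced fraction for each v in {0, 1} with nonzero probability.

P(Z=0) = 3/5, P(Z=1) = 2/5

Enumerate traces; 12 have nonzero weight after conditioning:
  (U=0, W=2, Y=1, Z=0, X=1) weight 1/192
  (U=0, W=2, Y=1, Z=1, X=0) weight 1/288
  (U=0, W=3, Y=0, Z=0, X=1) weight 1/64
  (U=0, W=3, Y=0, Z=1, X=0) weight 1/96
  (U=1, W=2, Y=1, Z=0, X=1) weight 1/192
  (U=1, W=2, Y=1, Z=1, X=0) weight 1/288
  (U=1, W=3, Y=0, Z=0, X=1) weight 1/64
  (U=1, W=3, Y=0, Z=1, X=0) weight 1/96
  … 4 more
Group by Z:
  weight(Z=0) = 1/16
  weight(Z=1) = 1/24
Total weight = 1/16 + 1/24 = 5/48
P(Z=0 | obs) = 1/16 / 5/48 = 3/5
P(Z=1 | obs) = 1/24 / 5/48 = 2/5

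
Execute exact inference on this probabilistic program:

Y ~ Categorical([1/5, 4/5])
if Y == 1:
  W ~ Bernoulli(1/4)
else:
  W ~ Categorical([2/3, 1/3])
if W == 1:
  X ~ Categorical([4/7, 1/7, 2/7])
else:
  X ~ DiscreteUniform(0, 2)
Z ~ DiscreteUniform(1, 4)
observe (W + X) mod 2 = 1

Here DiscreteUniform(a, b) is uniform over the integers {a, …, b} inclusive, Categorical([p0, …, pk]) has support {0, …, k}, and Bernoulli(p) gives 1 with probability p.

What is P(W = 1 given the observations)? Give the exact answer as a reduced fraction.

Enumerate traces; 24 have nonzero weight after conditioning:
  (Y=0, W=0, X=1, Z=1) weight 1/90
  (Y=0, W=0, X=1, Z=2) weight 1/90
  (Y=0, W=0, X=1, Z=3) weight 1/90
  (Y=0, W=0, X=1, Z=4) weight 1/90
  (Y=0, W=1, X=0, Z=1) weight 1/105
  (Y=0, W=1, X=0, Z=2) weight 1/105
  (Y=0, W=1, X=0, Z=3) weight 1/105
  (Y=0, W=1, X=0, Z=4) weight 1/105
  … 16 more
Group by W:
  weight(W=0) = 11/45
  weight(W=1) = 8/35
Total weight = 11/45 + 8/35 = 149/315
P(W=0 | obs) = 11/45 / 149/315 = 77/149
P(W=1 | obs) = 8/35 / 149/315 = 72/149

P(W = 1 | obs) = 72/149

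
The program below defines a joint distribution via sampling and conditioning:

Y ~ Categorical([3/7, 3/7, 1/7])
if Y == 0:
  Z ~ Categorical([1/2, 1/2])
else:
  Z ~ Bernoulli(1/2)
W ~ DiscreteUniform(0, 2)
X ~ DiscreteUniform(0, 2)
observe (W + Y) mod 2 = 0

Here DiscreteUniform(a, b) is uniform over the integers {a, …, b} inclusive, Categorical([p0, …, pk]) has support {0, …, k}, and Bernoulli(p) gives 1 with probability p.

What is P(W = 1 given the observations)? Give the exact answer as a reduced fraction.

Enumerate traces; 30 have nonzero weight after conditioning:
  (Y=0, Z=0, W=0, X=0) weight 1/42
  (Y=0, Z=0, W=0, X=1) weight 1/42
  (Y=0, Z=0, W=0, X=2) weight 1/42
  (Y=0, Z=0, W=2, X=0) weight 1/42
  (Y=0, Z=0, W=2, X=1) weight 1/42
  (Y=0, Z=0, W=2, X=2) weight 1/42
  (Y=0, Z=1, W=0, X=0) weight 1/42
  (Y=0, Z=1, W=0, X=1) weight 1/42
  (Y=1, Z=0, W=1, X=0) weight 1/42
  … 21 more
Group by W:
  weight(W=0) = 4/21
  weight(W=1) = 1/7
  weight(W=2) = 4/21
Total weight = 4/21 + 1/7 + 4/21 = 11/21
P(W=0 | obs) = 4/21 / 11/21 = 4/11
P(W=1 | obs) = 1/7 / 11/21 = 3/11
P(W=2 | obs) = 4/21 / 11/21 = 4/11

P(W = 1 | obs) = 3/11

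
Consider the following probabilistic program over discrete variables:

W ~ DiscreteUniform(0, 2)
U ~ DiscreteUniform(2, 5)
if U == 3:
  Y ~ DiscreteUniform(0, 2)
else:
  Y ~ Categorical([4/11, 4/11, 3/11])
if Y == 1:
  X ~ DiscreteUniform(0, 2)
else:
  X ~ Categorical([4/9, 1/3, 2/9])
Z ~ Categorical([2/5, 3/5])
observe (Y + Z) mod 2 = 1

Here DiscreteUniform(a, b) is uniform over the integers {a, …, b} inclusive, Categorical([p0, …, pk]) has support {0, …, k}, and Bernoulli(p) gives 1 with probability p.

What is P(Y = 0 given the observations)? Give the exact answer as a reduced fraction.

Enumerate traces; 108 have nonzero weight after conditioning:
  (W=0, U=2, Y=0, X=0, Z=1) weight 4/495
  (W=0, U=2, Y=0, X=1, Z=1) weight 1/165
  (W=0, U=2, Y=0, X=2, Z=1) weight 2/495
  (W=0, U=2, Y=1, X=0, Z=0) weight 2/495
  (W=0, U=2, Y=1, X=1, Z=0) weight 2/495
  (W=0, U=2, Y=1, X=2, Z=0) weight 2/495
  (W=0, U=2, Y=2, X=0, Z=1) weight 1/165
  (W=0, U=2, Y=2, X=1, Z=1) weight 1/220
  … 100 more
Group by Y:
  weight(Y=0) = 47/220
  weight(Y=1) = 47/330
  weight(Y=2) = 19/110
Total weight = 47/220 + 47/330 + 19/110 = 349/660
P(Y=0 | obs) = 47/220 / 349/660 = 141/349
P(Y=1 | obs) = 47/330 / 349/660 = 94/349
P(Y=2 | obs) = 19/110 / 349/660 = 114/349

P(Y = 0 | obs) = 141/349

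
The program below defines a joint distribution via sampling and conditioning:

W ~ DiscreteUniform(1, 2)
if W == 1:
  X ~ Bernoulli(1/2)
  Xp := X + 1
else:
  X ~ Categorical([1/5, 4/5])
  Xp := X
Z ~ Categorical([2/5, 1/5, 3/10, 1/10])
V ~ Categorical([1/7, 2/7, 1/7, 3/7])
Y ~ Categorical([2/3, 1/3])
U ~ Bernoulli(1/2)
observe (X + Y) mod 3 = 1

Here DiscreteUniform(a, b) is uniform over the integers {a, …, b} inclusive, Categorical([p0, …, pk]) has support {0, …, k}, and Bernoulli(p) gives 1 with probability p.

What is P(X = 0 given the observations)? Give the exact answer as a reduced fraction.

P(X = 0 | obs) = 7/33

Enumerate traces; 128 have nonzero weight after conditioning:
  (W=1, X=0, Z=0, V=0, Y=1, U=0) weight 1/420
  (W=1, X=0, Z=0, V=0, Y=1, U=1) weight 1/420
  (W=1, X=0, Z=0, V=1, Y=1, U=0) weight 1/210
  (W=1, X=0, Z=0, V=1, Y=1, U=1) weight 1/210
  (W=1, X=0, Z=0, V=2, Y=1, U=0) weight 1/420
  (W=1, X=0, Z=0, V=2, Y=1, U=1) weight 1/420
  (W=1, X=0, Z=0, V=3, Y=1, U=0) weight 1/140
  (W=1, X=0, Z=0, V=3, Y=1, U=1) weight 1/140
  (W=1, X=1, Z=0, V=0, Y=0, U=0) weight 1/210
  … 119 more
Group by X:
  weight(X=0) = 7/60
  weight(X=1) = 13/30
Total weight = 7/60 + 13/30 = 11/20
P(X=0 | obs) = 7/60 / 11/20 = 7/33
P(X=1 | obs) = 13/30 / 11/20 = 26/33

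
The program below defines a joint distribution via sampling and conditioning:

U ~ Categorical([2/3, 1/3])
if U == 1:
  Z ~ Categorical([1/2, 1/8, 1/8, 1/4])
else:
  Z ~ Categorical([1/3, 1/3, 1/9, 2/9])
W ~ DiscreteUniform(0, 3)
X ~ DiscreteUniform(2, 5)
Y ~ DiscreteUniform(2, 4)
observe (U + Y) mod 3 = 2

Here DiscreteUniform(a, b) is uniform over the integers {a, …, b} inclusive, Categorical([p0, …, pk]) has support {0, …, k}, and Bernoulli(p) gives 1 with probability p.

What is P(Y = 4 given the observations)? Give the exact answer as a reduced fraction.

Enumerate traces; 128 have nonzero weight after conditioning:
  (U=0, Z=0, W=0, X=2, Y=2) weight 1/216
  (U=0, Z=0, W=0, X=3, Y=2) weight 1/216
  (U=0, Z=0, W=0, X=4, Y=2) weight 1/216
  (U=0, Z=0, W=0, X=5, Y=2) weight 1/216
  (U=0, Z=0, W=1, X=2, Y=2) weight 1/216
  (U=0, Z=0, W=1, X=3, Y=2) weight 1/216
  (U=0, Z=0, W=1, X=4, Y=2) weight 1/216
  (U=0, Z=0, W=1, X=5, Y=2) weight 1/216
  (U=1, Z=0, W=0, X=2, Y=4) weight 1/288
  … 119 more
Group by Y:
  weight(Y=2) = 2/9
  weight(Y=4) = 1/9
Total weight = 2/9 + 1/9 = 1/3
P(Y=2 | obs) = 2/9 / 1/3 = 2/3
P(Y=4 | obs) = 1/9 / 1/3 = 1/3

P(Y = 4 | obs) = 1/3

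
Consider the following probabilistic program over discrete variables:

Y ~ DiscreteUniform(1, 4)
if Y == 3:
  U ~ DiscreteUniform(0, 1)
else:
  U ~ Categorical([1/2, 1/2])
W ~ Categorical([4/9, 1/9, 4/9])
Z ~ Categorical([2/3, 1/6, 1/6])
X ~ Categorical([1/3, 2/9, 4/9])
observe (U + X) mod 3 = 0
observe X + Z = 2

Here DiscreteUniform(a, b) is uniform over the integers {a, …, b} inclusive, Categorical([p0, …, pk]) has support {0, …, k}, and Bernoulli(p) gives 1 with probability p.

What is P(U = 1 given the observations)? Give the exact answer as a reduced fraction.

Enumerate traces; 24 have nonzero weight after conditioning:
  (Y=1, U=0, W=0, Z=2, X=0) weight 1/324
  (Y=1, U=0, W=1, Z=2, X=0) weight 1/1296
  (Y=1, U=0, W=2, Z=2, X=0) weight 1/324
  (Y=1, U=1, W=0, Z=0, X=2) weight 4/243
  (Y=1, U=1, W=1, Z=0, X=2) weight 1/243
  (Y=1, U=1, W=2, Z=0, X=2) weight 4/243
  (Y=2, U=0, W=0, Z=2, X=0) weight 1/324
  (Y=2, U=0, W=1, Z=2, X=0) weight 1/1296
  … 16 more
Group by U:
  weight(U=0) = 1/36
  weight(U=1) = 4/27
Total weight = 1/36 + 4/27 = 19/108
P(U=0 | obs) = 1/36 / 19/108 = 3/19
P(U=1 | obs) = 4/27 / 19/108 = 16/19

P(U = 1 | obs) = 16/19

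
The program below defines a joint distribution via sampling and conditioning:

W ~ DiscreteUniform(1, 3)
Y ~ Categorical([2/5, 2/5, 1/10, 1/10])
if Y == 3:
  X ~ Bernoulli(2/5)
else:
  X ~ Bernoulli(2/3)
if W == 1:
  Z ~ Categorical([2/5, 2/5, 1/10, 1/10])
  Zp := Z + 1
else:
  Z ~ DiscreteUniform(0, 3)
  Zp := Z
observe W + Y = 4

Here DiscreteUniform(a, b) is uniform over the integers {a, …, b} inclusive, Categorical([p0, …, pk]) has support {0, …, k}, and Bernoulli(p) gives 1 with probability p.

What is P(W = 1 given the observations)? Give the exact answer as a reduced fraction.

Enumerate traces; 24 have nonzero weight after conditioning:
  (W=1, Y=3, X=0, Z=0) weight 1/125
  (W=1, Y=3, X=0, Z=1) weight 1/125
  (W=1, Y=3, X=0, Z=2) weight 1/500
  (W=1, Y=3, X=0, Z=3) weight 1/500
  (W=1, Y=3, X=1, Z=0) weight 2/375
  (W=1, Y=3, X=1, Z=1) weight 2/375
  (W=1, Y=3, X=1, Z=2) weight 1/750
  (W=1, Y=3, X=1, Z=3) weight 1/750
  (W=2, Y=2, X=0, Z=0) weight 1/360
  (W=3, Y=1, X=0, Z=0) weight 1/90
  … 14 more
Group by W:
  weight(W=1) = 1/30
  weight(W=2) = 1/30
  weight(W=3) = 2/15
Total weight = 1/30 + 1/30 + 2/15 = 1/5
P(W=1 | obs) = 1/30 / 1/5 = 1/6
P(W=2 | obs) = 1/30 / 1/5 = 1/6
P(W=3 | obs) = 2/15 / 1/5 = 2/3

P(W = 1 | obs) = 1/6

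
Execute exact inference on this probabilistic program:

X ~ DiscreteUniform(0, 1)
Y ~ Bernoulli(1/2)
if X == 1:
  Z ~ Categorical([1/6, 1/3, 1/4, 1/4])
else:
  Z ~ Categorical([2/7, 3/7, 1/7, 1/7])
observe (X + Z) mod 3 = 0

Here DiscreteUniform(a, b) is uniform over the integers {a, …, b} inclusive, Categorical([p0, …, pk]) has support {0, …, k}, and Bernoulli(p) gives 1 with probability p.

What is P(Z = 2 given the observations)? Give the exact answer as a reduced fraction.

P(Z = 2 | obs) = 7/19

Enumerate traces; 6 have nonzero weight after conditioning:
  (X=0, Y=0, Z=0) weight 1/14
  (X=0, Y=0, Z=3) weight 1/28
  (X=0, Y=1, Z=0) weight 1/14
  (X=0, Y=1, Z=3) weight 1/28
  (X=1, Y=0, Z=2) weight 1/16
  (X=1, Y=1, Z=2) weight 1/16
Group by Z:
  weight(Z=0) = 1/7
  weight(Z=2) = 1/8
  weight(Z=3) = 1/14
Total weight = 1/7 + 1/8 + 1/14 = 19/56
P(Z=0 | obs) = 1/7 / 19/56 = 8/19
P(Z=2 | obs) = 1/8 / 19/56 = 7/19
P(Z=3 | obs) = 1/14 / 19/56 = 4/19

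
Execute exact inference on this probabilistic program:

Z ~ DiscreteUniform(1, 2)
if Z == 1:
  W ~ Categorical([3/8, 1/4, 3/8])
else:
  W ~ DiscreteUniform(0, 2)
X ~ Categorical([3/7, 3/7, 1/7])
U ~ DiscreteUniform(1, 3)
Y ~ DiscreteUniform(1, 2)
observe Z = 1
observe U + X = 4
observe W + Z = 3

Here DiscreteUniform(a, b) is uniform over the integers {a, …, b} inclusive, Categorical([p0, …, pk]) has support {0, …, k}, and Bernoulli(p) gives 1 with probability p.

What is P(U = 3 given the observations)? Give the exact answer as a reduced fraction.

Enumerate traces; 4 have nonzero weight after conditioning:
  (Z=1, W=2, X=1, U=3, Y=1) weight 3/224
  (Z=1, W=2, X=1, U=3, Y=2) weight 3/224
  (Z=1, W=2, X=2, U=2, Y=1) weight 1/224
  (Z=1, W=2, X=2, U=2, Y=2) weight 1/224
Group by U:
  weight(U=2) = 1/112
  weight(U=3) = 3/112
Total weight = 1/112 + 3/112 = 1/28
P(U=2 | obs) = 1/112 / 1/28 = 1/4
P(U=3 | obs) = 3/112 / 1/28 = 3/4

P(U = 3 | obs) = 3/4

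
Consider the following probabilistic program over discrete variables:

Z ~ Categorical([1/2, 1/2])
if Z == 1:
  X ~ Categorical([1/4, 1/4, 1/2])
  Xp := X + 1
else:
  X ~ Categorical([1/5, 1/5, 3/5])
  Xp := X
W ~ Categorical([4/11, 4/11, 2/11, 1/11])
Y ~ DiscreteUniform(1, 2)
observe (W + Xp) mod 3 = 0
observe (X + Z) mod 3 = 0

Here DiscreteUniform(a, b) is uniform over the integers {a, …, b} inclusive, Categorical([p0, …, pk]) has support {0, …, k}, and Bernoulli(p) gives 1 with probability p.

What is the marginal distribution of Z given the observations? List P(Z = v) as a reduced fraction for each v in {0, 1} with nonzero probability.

Enumerate traces; 8 have nonzero weight after conditioning:
  (Z=0, X=0, W=0, Y=1) weight 1/55
  (Z=0, X=0, W=0, Y=2) weight 1/55
  (Z=0, X=0, W=3, Y=1) weight 1/220
  (Z=0, X=0, W=3, Y=2) weight 1/220
  (Z=1, X=2, W=0, Y=1) weight 1/22
  (Z=1, X=2, W=0, Y=2) weight 1/22
  (Z=1, X=2, W=3, Y=1) weight 1/88
  (Z=1, X=2, W=3, Y=2) weight 1/88
Group by Z:
  weight(Z=0) = 1/22
  weight(Z=1) = 5/44
Total weight = 1/22 + 5/44 = 7/44
P(Z=0 | obs) = 1/22 / 7/44 = 2/7
P(Z=1 | obs) = 5/44 / 7/44 = 5/7

P(Z=0) = 2/7, P(Z=1) = 5/7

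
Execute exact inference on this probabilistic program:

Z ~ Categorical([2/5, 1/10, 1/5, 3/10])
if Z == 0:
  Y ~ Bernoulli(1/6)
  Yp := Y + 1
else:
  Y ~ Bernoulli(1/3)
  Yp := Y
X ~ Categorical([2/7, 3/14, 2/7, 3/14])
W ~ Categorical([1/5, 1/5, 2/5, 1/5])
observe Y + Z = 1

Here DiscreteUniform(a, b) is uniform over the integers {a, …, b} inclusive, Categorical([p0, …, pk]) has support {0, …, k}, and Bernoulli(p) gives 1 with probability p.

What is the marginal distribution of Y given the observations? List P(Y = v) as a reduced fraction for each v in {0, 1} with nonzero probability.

Enumerate traces; 32 have nonzero weight after conditioning:
  (Z=0, Y=1, X=0, W=0) weight 2/525
  (Z=0, Y=1, X=0, W=1) weight 2/525
  (Z=0, Y=1, X=0, W=2) weight 4/525
  (Z=0, Y=1, X=0, W=3) weight 2/525
  (Z=0, Y=1, X=1, W=0) weight 1/350
  (Z=0, Y=1, X=1, W=1) weight 1/350
  (Z=0, Y=1, X=1, W=2) weight 1/175
  (Z=0, Y=1, X=1, W=3) weight 1/350
  (Z=1, Y=0, X=0, W=0) weight 2/525
  … 23 more
Group by Y:
  weight(Y=0) = 1/15
  weight(Y=1) = 1/15
Total weight = 1/15 + 1/15 = 2/15
P(Y=0 | obs) = 1/15 / 2/15 = 1/2
P(Y=1 | obs) = 1/15 / 2/15 = 1/2

P(Y=0) = 1/2, P(Y=1) = 1/2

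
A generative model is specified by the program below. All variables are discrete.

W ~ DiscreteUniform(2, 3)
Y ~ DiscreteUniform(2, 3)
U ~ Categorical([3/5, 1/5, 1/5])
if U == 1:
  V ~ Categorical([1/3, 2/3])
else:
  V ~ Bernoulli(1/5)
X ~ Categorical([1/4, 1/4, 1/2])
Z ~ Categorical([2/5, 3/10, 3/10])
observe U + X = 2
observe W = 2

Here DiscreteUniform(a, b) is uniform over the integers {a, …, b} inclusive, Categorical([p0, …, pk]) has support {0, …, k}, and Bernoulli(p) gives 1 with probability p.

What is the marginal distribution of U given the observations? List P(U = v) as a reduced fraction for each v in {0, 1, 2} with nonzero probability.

P(U=0) = 3/4, P(U=1) = 1/8, P(U=2) = 1/8

Enumerate traces; 36 have nonzero weight after conditioning:
  (W=2, Y=2, U=0, V=0, X=2, Z=0) weight 3/125
  (W=2, Y=2, U=0, V=0, X=2, Z=1) weight 9/500
  (W=2, Y=2, U=0, V=0, X=2, Z=2) weight 9/500
  (W=2, Y=2, U=0, V=1, X=2, Z=0) weight 3/500
  (W=2, Y=2, U=0, V=1, X=2, Z=1) weight 9/2000
  (W=2, Y=2, U=0, V=1, X=2, Z=2) weight 9/2000
  (W=2, Y=2, U=1, V=0, X=1, Z=0) weight 1/600
  (W=2, Y=2, U=1, V=0, X=1, Z=1) weight 1/800
  (W=2, Y=2, U=2, V=0, X=0, Z=0) weight 1/250
  … 27 more
Group by U:
  weight(U=0) = 3/20
  weight(U=1) = 1/40
  weight(U=2) = 1/40
Total weight = 3/20 + 1/40 + 1/40 = 1/5
P(U=0 | obs) = 3/20 / 1/5 = 3/4
P(U=1 | obs) = 1/40 / 1/5 = 1/8
P(U=2 | obs) = 1/40 / 1/5 = 1/8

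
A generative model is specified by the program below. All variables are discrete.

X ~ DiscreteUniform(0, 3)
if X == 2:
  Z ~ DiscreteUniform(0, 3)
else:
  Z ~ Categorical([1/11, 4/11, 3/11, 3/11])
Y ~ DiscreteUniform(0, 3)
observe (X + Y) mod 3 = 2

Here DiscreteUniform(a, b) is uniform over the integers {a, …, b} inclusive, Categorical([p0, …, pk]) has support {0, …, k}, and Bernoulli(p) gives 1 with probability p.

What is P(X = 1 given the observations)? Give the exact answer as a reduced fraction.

Enumerate traces; 20 have nonzero weight after conditioning:
  (X=0, Z=0, Y=2) weight 1/176
  (X=0, Z=1, Y=2) weight 1/44
  (X=0, Z=2, Y=2) weight 3/176
  (X=0, Z=3, Y=2) weight 3/176
  (X=1, Z=0, Y=1) weight 1/176
  (X=1, Z=1, Y=1) weight 1/44
  (X=1, Z=2, Y=1) weight 3/176
  (X=1, Z=3, Y=1) weight 3/176
  (X=2, Z=0, Y=0) weight 1/64
  (X=3, Z=0, Y=2) weight 1/176
  … 10 more
Group by X:
  weight(X=0) = 1/16
  weight(X=1) = 1/16
  weight(X=2) = 1/8
  weight(X=3) = 1/16
Total weight = 1/16 + 1/16 + 1/8 + 1/16 = 5/16
P(X=0 | obs) = 1/16 / 5/16 = 1/5
P(X=1 | obs) = 1/16 / 5/16 = 1/5
P(X=2 | obs) = 1/8 / 5/16 = 2/5
P(X=3 | obs) = 1/16 / 5/16 = 1/5

P(X = 1 | obs) = 1/5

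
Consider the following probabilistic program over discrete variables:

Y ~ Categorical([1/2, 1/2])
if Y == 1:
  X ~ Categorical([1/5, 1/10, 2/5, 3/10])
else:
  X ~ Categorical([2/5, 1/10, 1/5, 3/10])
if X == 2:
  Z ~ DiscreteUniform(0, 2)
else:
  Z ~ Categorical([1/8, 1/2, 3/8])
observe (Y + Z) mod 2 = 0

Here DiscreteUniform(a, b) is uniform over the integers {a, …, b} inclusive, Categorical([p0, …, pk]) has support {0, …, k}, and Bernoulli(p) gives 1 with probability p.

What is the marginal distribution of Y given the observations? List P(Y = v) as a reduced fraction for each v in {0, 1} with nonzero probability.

Enumerate traces; 12 have nonzero weight after conditioning:
  (Y=0, X=0, Z=0) weight 1/40
  (Y=0, X=0, Z=2) weight 3/40
  (Y=0, X=1, Z=0) weight 1/160
  (Y=0, X=1, Z=2) weight 3/160
  (Y=0, X=2, Z=0) weight 1/30
  (Y=0, X=2, Z=2) weight 1/30
  (Y=0, X=3, Z=0) weight 3/160
  (Y=0, X=3, Z=2) weight 9/160
  (Y=1, X=0, Z=1) weight 1/20
  … 3 more
Group by Y:
  weight(Y=0) = 4/15
  weight(Y=1) = 13/60
Total weight = 4/15 + 13/60 = 29/60
P(Y=0 | obs) = 4/15 / 29/60 = 16/29
P(Y=1 | obs) = 13/60 / 29/60 = 13/29

P(Y=0) = 16/29, P(Y=1) = 13/29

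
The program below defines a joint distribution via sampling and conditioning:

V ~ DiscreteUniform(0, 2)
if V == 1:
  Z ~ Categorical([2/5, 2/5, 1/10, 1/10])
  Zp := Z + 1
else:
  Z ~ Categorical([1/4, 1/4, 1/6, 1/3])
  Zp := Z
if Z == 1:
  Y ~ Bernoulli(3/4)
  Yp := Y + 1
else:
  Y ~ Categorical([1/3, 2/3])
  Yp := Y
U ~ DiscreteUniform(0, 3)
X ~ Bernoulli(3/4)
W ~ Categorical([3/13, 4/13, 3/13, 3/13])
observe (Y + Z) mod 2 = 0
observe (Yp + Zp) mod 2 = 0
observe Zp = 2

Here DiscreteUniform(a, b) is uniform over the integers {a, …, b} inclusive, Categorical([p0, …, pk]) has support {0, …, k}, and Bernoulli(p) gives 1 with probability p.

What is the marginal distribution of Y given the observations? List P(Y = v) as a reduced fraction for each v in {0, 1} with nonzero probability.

Enumerate traces; 96 have nonzero weight after conditioning:
  (V=0, Z=2, Y=0, U=0, X=0, W=0) weight 1/3744
  (V=0, Z=2, Y=0, U=0, X=0, W=1) weight 1/2808
  (V=0, Z=2, Y=0, U=0, X=0, W=2) weight 1/3744
  (V=0, Z=2, Y=0, U=0, X=0, W=3) weight 1/3744
  (V=0, Z=2, Y=0, U=0, X=1, W=0) weight 1/1248
  (V=0, Z=2, Y=0, U=0, X=1, W=1) weight 1/936
  (V=0, Z=2, Y=0, U=0, X=1, W=2) weight 1/1248
  (V=0, Z=2, Y=0, U=0, X=1, W=3) weight 1/1248
  (V=1, Z=1, Y=1, U=0, X=0, W=0) weight 3/2080
  … 87 more
Group by Y:
  weight(Y=0) = 1/27
  weight(Y=1) = 1/10
Total weight = 1/27 + 1/10 = 37/270
P(Y=0 | obs) = 1/27 / 37/270 = 10/37
P(Y=1 | obs) = 1/10 / 37/270 = 27/37

P(Y=0) = 10/37, P(Y=1) = 27/37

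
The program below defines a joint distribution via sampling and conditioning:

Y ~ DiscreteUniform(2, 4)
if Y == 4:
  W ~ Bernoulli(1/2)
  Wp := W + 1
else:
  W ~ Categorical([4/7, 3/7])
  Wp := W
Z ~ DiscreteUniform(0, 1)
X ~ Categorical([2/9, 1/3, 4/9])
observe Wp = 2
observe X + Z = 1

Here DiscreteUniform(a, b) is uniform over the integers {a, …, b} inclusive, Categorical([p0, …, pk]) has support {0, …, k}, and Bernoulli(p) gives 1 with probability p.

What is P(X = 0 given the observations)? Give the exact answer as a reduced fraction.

Enumerate traces; 2 have nonzero weight after conditioning:
  (Y=4, W=1, Z=0, X=1) weight 1/36
  (Y=4, W=1, Z=1, X=0) weight 1/54
Group by X:
  weight(X=0) = 1/54
  weight(X=1) = 1/36
Total weight = 1/54 + 1/36 = 5/108
P(X=0 | obs) = 1/54 / 5/108 = 2/5
P(X=1 | obs) = 1/36 / 5/108 = 3/5

P(X = 0 | obs) = 2/5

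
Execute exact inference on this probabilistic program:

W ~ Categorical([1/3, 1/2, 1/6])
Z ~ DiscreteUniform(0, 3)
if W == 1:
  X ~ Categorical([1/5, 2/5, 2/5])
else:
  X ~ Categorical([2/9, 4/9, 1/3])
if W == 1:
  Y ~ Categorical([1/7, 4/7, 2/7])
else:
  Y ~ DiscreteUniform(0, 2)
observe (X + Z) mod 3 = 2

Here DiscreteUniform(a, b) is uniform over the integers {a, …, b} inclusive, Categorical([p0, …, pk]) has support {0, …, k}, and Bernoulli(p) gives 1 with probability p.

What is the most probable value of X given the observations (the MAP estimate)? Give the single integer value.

argmax_v P(X = v | obs) = 2

Enumerate traces; 36 have nonzero weight after conditioning:
  (W=0, Z=0, X=2, Y=0) weight 1/108
  (W=0, Z=0, X=2, Y=1) weight 1/108
  (W=0, Z=0, X=2, Y=2) weight 1/108
  (W=0, Z=1, X=1, Y=0) weight 1/81
  (W=0, Z=1, X=1, Y=1) weight 1/81
  (W=0, Z=1, X=1, Y=2) weight 1/81
  (W=0, Z=2, X=0, Y=0) weight 1/162
  (W=0, Z=2, X=0, Y=1) weight 1/162
  … 28 more
Group by X:
  weight(X=0) = 19/360
  weight(X=1) = 19/180
  weight(X=2) = 11/60
Total weight = 19/360 + 19/180 + 11/60 = 41/120
P(X=0 | obs) = 19/360 / 41/120 = 19/123
P(X=1 | obs) = 19/180 / 41/120 = 38/123
P(X=2 | obs) = 11/60 / 41/120 = 22/41
argmax = 2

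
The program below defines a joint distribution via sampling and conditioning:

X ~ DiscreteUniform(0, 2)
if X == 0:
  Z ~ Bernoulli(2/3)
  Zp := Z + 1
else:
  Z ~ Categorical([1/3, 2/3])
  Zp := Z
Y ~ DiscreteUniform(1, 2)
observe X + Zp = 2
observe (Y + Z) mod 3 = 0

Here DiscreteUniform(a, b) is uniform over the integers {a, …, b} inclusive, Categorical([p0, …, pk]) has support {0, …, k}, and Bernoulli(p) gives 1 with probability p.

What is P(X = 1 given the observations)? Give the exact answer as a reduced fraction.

Enumerate traces; 2 have nonzero weight after conditioning:
  (X=0, Z=1, Y=2) weight 1/9
  (X=1, Z=1, Y=2) weight 1/9
Group by X:
  weight(X=0) = 1/9
  weight(X=1) = 1/9
Total weight = 1/9 + 1/9 = 2/9
P(X=0 | obs) = 1/9 / 2/9 = 1/2
P(X=1 | obs) = 1/9 / 2/9 = 1/2

P(X = 1 | obs) = 1/2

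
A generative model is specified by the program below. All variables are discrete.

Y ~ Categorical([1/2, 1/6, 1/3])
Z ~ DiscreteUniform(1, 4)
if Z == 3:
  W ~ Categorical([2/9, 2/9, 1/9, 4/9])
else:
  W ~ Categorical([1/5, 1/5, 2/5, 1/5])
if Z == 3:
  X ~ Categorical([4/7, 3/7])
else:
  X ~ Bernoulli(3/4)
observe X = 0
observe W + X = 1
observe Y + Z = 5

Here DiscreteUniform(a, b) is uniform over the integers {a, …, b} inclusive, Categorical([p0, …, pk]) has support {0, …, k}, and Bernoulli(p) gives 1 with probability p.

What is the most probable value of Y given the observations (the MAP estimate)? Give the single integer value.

argmax_v P(Y = v | obs) = 2

Enumerate traces; 2 have nonzero weight after conditioning:
  (Y=1, Z=4, W=1, X=0) weight 1/480
  (Y=2, Z=3, W=1, X=0) weight 2/189
Group by Y:
  weight(Y=1) = 1/480
  weight(Y=2) = 2/189
Total weight = 1/480 + 2/189 = 383/30240
P(Y=1 | obs) = 1/480 / 383/30240 = 63/383
P(Y=2 | obs) = 2/189 / 383/30240 = 320/383
argmax = 2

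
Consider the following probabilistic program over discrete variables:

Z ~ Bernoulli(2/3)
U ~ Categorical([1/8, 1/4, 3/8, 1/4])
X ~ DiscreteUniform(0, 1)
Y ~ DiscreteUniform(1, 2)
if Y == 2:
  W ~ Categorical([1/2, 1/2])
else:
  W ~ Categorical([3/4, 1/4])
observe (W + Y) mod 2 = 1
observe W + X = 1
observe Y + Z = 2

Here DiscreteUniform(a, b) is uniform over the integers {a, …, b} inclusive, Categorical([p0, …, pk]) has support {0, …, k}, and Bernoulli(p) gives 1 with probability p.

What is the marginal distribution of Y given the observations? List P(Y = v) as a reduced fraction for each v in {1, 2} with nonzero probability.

Enumerate traces; 8 have nonzero weight after conditioning:
  (Z=0, U=0, X=0, Y=2, W=1) weight 1/192
  (Z=0, U=1, X=0, Y=2, W=1) weight 1/96
  (Z=0, U=2, X=0, Y=2, W=1) weight 1/64
  (Z=0, U=3, X=0, Y=2, W=1) weight 1/96
  (Z=1, U=0, X=1, Y=1, W=0) weight 1/64
  (Z=1, U=1, X=1, Y=1, W=0) weight 1/32
  (Z=1, U=2, X=1, Y=1, W=0) weight 3/64
  (Z=1, U=3, X=1, Y=1, W=0) weight 1/32
Group by Y:
  weight(Y=1) = 1/8
  weight(Y=2) = 1/24
Total weight = 1/8 + 1/24 = 1/6
P(Y=1 | obs) = 1/8 / 1/6 = 3/4
P(Y=2 | obs) = 1/24 / 1/6 = 1/4

P(Y=1) = 3/4, P(Y=2) = 1/4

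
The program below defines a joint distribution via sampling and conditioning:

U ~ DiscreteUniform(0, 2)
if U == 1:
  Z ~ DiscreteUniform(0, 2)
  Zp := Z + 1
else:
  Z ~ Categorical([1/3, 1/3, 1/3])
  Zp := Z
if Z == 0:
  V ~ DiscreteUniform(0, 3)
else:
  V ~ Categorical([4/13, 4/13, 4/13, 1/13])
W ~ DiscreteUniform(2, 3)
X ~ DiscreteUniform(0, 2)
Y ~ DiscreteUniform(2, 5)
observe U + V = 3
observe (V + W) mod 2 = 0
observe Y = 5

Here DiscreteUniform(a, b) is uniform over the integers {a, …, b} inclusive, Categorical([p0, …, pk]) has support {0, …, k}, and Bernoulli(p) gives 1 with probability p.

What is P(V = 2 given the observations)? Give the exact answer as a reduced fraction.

Enumerate traces; 27 have nonzero weight after conditioning:
  (U=0, Z=0, V=3, W=3, X=0, Y=5) weight 1/864
  (U=0, Z=0, V=3, W=3, X=1, Y=5) weight 1/864
  (U=0, Z=0, V=3, W=3, X=2, Y=5) weight 1/864
  (U=0, Z=1, V=3, W=3, X=0, Y=5) weight 1/2808
  (U=0, Z=1, V=3, W=3, X=1, Y=5) weight 1/2808
  (U=0, Z=1, V=3, W=3, X=2, Y=5) weight 1/2808
  (U=0, Z=2, V=3, W=3, X=0, Y=5) weight 1/2808
  (U=0, Z=2, V=3, W=3, X=1, Y=5) weight 1/2808
  (U=1, Z=0, V=2, W=2, X=0, Y=5) weight 1/864
  (U=2, Z=0, V=1, W=3, X=0, Y=5) weight 1/864
  … 17 more
Group by V:
  weight(V=1) = 5/416
  weight(V=2) = 5/416
  weight(V=3) = 7/1248
Total weight = 5/416 + 5/416 + 7/1248 = 37/1248
P(V=1 | obs) = 5/416 / 37/1248 = 15/37
P(V=2 | obs) = 5/416 / 37/1248 = 15/37
P(V=3 | obs) = 7/1248 / 37/1248 = 7/37

P(V = 2 | obs) = 15/37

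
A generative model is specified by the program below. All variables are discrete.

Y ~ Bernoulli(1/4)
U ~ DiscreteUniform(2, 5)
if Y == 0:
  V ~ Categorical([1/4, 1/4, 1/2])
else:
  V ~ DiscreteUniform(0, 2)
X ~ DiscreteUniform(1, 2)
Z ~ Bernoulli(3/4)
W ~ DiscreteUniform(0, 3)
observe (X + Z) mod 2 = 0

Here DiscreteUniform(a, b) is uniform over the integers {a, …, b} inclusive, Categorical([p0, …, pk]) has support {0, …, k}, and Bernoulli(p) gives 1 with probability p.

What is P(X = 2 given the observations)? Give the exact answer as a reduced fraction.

Enumerate traces; 192 have nonzero weight after conditioning:
  (Y=0, U=2, V=0, X=1, Z=1, W=0) weight 9/2048
  (Y=0, U=2, V=0, X=1, Z=1, W=1) weight 9/2048
  (Y=0, U=2, V=0, X=1, Z=1, W=2) weight 9/2048
  (Y=0, U=2, V=0, X=1, Z=1, W=3) weight 9/2048
  (Y=0, U=2, V=0, X=2, Z=0, W=0) weight 3/2048
  (Y=0, U=2, V=0, X=2, Z=0, W=1) weight 3/2048
  (Y=0, U=2, V=0, X=2, Z=0, W=2) weight 3/2048
  (Y=0, U=2, V=0, X=2, Z=0, W=3) weight 3/2048
  … 184 more
Group by X:
  weight(X=1) = 3/8
  weight(X=2) = 1/8
Total weight = 3/8 + 1/8 = 1/2
P(X=1 | obs) = 3/8 / 1/2 = 3/4
P(X=2 | obs) = 1/8 / 1/2 = 1/4

P(X = 2 | obs) = 1/4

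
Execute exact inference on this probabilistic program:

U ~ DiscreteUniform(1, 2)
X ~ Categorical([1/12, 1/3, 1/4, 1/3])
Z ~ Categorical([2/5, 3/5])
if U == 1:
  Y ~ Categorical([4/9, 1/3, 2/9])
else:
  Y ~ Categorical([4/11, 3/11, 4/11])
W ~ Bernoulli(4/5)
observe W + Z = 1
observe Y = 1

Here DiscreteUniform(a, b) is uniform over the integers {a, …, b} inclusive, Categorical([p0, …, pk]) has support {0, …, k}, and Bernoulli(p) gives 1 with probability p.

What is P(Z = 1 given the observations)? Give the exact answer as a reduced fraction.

P(Z = 1 | obs) = 3/11

Enumerate traces; 16 have nonzero weight after conditioning:
  (U=1, X=0, Z=0, Y=1, W=1) weight 1/225
  (U=1, X=0, Z=1, Y=1, W=0) weight 1/600
  (U=1, X=1, Z=0, Y=1, W=1) weight 4/225
  (U=1, X=1, Z=1, Y=1, W=0) weight 1/150
  (U=1, X=2, Z=0, Y=1, W=1) weight 1/75
  (U=1, X=2, Z=1, Y=1, W=0) weight 1/200
  (U=1, X=3, Z=0, Y=1, W=1) weight 4/225
  (U=1, X=3, Z=1, Y=1, W=0) weight 1/150
  … 8 more
Group by Z:
  weight(Z=0) = 16/165
  weight(Z=1) = 2/55
Total weight = 16/165 + 2/55 = 2/15
P(Z=0 | obs) = 16/165 / 2/15 = 8/11
P(Z=1 | obs) = 2/55 / 2/15 = 3/11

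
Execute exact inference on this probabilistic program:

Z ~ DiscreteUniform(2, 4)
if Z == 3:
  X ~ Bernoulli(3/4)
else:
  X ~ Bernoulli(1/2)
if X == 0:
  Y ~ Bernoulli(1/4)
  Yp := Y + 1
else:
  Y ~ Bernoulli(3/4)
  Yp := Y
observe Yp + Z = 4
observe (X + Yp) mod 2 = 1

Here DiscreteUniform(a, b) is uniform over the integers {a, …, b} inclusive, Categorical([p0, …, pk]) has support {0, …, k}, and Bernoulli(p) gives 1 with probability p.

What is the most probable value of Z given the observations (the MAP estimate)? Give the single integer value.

argmax_v P(Z = v | obs) = 3

Enumerate traces; 2 have nonzero weight after conditioning:
  (Z=3, X=0, Y=0) weight 1/16
  (Z=4, X=1, Y=0) weight 1/24
Group by Z:
  weight(Z=3) = 1/16
  weight(Z=4) = 1/24
Total weight = 1/16 + 1/24 = 5/48
P(Z=3 | obs) = 1/16 / 5/48 = 3/5
P(Z=4 | obs) = 1/24 / 5/48 = 2/5
argmax = 3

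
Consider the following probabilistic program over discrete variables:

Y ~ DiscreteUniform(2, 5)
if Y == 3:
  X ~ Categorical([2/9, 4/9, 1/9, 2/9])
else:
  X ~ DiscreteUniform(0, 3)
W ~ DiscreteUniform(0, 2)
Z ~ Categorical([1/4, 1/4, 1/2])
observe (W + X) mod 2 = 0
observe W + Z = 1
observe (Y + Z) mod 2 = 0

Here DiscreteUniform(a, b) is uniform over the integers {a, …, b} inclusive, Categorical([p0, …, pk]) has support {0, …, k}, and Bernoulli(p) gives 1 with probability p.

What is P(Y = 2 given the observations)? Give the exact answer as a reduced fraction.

P(Y = 2 | obs) = 3/11

Enumerate traces; 8 have nonzero weight after conditioning:
  (Y=2, X=1, W=1, Z=0) weight 1/192
  (Y=2, X=3, W=1, Z=0) weight 1/192
  (Y=3, X=0, W=0, Z=1) weight 1/216
  (Y=3, X=2, W=0, Z=1) weight 1/432
  (Y=4, X=1, W=1, Z=0) weight 1/192
  (Y=4, X=3, W=1, Z=0) weight 1/192
  (Y=5, X=0, W=0, Z=1) weight 1/192
  (Y=5, X=2, W=0, Z=1) weight 1/192
Group by Y:
  weight(Y=2) = 1/96
  weight(Y=3) = 1/144
  weight(Y=4) = 1/96
  weight(Y=5) = 1/96
Total weight = 1/96 + 1/144 + 1/96 + 1/96 = 11/288
P(Y=2 | obs) = 1/96 / 11/288 = 3/11
P(Y=3 | obs) = 1/144 / 11/288 = 2/11
P(Y=4 | obs) = 1/96 / 11/288 = 3/11
P(Y=5 | obs) = 1/96 / 11/288 = 3/11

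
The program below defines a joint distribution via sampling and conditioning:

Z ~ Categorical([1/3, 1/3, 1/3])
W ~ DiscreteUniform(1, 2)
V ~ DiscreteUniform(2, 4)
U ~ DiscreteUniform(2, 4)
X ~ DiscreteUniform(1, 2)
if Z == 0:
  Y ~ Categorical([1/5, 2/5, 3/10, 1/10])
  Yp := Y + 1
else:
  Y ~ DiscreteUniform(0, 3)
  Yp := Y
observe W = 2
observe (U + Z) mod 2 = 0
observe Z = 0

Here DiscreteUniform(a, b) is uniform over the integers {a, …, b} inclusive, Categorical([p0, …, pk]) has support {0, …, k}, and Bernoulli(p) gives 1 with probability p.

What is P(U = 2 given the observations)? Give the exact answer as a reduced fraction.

P(U = 2 | obs) = 1/2

Enumerate traces; 48 have nonzero weight after conditioning:
  (Z=0, W=2, V=2, U=2, X=1, Y=0) weight 1/540
  (Z=0, W=2, V=2, U=2, X=1, Y=1) weight 1/270
  (Z=0, W=2, V=2, U=2, X=1, Y=2) weight 1/360
  (Z=0, W=2, V=2, U=2, X=1, Y=3) weight 1/1080
  (Z=0, W=2, V=2, U=2, X=2, Y=0) weight 1/540
  (Z=0, W=2, V=2, U=2, X=2, Y=1) weight 1/270
  (Z=0, W=2, V=2, U=2, X=2, Y=2) weight 1/360
  (Z=0, W=2, V=2, U=2, X=2, Y=3) weight 1/1080
  (Z=0, W=2, V=2, U=4, X=1, Y=0) weight 1/540
  … 39 more
Group by U:
  weight(U=2) = 1/18
  weight(U=4) = 1/18
Total weight = 1/18 + 1/18 = 1/9
P(U=2 | obs) = 1/18 / 1/9 = 1/2
P(U=4 | obs) = 1/18 / 1/9 = 1/2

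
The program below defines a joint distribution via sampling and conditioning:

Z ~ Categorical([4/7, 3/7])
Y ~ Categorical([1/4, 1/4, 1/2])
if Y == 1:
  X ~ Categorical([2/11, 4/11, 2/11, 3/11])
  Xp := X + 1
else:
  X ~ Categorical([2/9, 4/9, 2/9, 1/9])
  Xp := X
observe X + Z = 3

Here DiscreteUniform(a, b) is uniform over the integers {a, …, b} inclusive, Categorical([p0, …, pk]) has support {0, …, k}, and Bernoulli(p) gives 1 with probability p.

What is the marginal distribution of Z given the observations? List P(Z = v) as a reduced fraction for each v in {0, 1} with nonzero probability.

P(Z=0) = 20/41, P(Z=1) = 21/41

Enumerate traces; 6 have nonzero weight after conditioning:
  (Z=0, Y=0, X=3) weight 1/63
  (Z=0, Y=1, X=3) weight 3/77
  (Z=0, Y=2, X=3) weight 2/63
  (Z=1, Y=0, X=2) weight 1/42
  (Z=1, Y=1, X=2) weight 3/154
  (Z=1, Y=2, X=2) weight 1/21
Group by Z:
  weight(Z=0) = 20/231
  weight(Z=1) = 1/11
Total weight = 20/231 + 1/11 = 41/231
P(Z=0 | obs) = 20/231 / 41/231 = 20/41
P(Z=1 | obs) = 1/11 / 41/231 = 21/41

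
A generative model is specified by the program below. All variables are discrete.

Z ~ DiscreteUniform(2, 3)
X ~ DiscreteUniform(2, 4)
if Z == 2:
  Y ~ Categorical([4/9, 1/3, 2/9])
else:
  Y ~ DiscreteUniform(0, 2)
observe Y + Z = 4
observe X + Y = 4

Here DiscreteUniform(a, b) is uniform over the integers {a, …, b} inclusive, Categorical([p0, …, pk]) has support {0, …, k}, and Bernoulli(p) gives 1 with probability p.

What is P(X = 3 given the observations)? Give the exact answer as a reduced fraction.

Enumerate traces; 2 have nonzero weight after conditioning:
  (Z=2, X=2, Y=2) weight 1/27
  (Z=3, X=3, Y=1) weight 1/18
Group by X:
  weight(X=2) = 1/27
  weight(X=3) = 1/18
Total weight = 1/27 + 1/18 = 5/54
P(X=2 | obs) = 1/27 / 5/54 = 2/5
P(X=3 | obs) = 1/18 / 5/54 = 3/5

P(X = 3 | obs) = 3/5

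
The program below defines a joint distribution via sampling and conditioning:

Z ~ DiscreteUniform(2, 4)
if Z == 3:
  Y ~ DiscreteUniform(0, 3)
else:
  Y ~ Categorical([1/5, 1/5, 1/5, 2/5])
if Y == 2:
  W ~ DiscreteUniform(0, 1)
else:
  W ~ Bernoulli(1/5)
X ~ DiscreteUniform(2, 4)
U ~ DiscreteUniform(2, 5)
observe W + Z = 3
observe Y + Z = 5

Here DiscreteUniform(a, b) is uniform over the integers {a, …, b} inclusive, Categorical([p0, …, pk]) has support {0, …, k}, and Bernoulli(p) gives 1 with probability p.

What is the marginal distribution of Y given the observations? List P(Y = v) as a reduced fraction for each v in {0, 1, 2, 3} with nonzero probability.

P(Y=2) = 25/41, P(Y=3) = 16/41

Enumerate traces; 24 have nonzero weight after conditioning:
  (Z=2, Y=3, W=1, X=2, U=2) weight 1/450
  (Z=2, Y=3, W=1, X=2, U=3) weight 1/450
  (Z=2, Y=3, W=1, X=2, U=4) weight 1/450
  (Z=2, Y=3, W=1, X=2, U=5) weight 1/450
  (Z=2, Y=3, W=1, X=3, U=2) weight 1/450
  (Z=2, Y=3, W=1, X=3, U=3) weight 1/450
  (Z=2, Y=3, W=1, X=3, U=4) weight 1/450
  (Z=2, Y=3, W=1, X=3, U=5) weight 1/450
  (Z=3, Y=2, W=0, X=2, U=2) weight 1/288
  … 15 more
Group by Y:
  weight(Y=2) = 1/24
  weight(Y=3) = 2/75
Total weight = 1/24 + 2/75 = 41/600
P(Y=2 | obs) = 1/24 / 41/600 = 25/41
P(Y=3 | obs) = 2/75 / 41/600 = 16/41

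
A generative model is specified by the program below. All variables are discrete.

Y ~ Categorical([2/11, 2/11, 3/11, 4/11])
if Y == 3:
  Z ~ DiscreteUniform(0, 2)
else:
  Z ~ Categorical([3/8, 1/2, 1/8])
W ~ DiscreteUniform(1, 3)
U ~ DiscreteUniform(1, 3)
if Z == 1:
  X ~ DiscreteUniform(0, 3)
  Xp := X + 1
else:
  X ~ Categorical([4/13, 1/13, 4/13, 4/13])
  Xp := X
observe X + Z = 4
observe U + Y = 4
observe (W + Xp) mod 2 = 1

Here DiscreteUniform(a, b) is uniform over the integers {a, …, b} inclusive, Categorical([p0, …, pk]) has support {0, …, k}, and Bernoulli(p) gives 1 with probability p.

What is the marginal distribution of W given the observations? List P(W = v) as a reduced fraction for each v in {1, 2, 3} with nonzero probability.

Enumerate traces; 12 have nonzero weight after conditioning:
  (Y=1, Z=1, W=1, U=3, X=3) weight 1/396
  (Y=1, Z=1, W=3, U=3, X=3) weight 1/396
  (Y=1, Z=2, W=1, U=3, X=2) weight 1/1287
  (Y=1, Z=2, W=3, U=3, X=2) weight 1/1287
  (Y=2, Z=1, W=1, U=2, X=3) weight 1/264
  (Y=2, Z=1, W=3, U=2, X=3) weight 1/264
  (Y=2, Z=2, W=1, U=2, X=2) weight 1/858
  (Y=2, Z=2, W=3, U=2, X=2) weight 1/858
  … 4 more
Group by W:
  weight(W=1) = 487/30888
  weight(W=3) = 487/30888
Total weight = 487/30888 + 487/30888 = 487/15444
P(W=1 | obs) = 487/30888 / 487/15444 = 1/2
P(W=3 | obs) = 487/30888 / 487/15444 = 1/2

P(W=1) = 1/2, P(W=3) = 1/2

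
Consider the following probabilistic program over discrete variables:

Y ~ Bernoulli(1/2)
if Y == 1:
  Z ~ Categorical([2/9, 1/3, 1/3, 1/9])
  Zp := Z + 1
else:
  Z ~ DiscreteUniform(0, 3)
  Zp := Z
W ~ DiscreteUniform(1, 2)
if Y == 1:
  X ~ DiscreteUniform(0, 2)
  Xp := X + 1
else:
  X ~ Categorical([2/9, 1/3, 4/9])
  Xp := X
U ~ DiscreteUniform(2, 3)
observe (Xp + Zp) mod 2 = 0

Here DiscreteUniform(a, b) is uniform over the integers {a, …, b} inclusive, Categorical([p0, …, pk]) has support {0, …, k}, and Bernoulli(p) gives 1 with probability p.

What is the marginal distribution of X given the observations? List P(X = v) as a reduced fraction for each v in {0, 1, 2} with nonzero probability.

P(X=0) = 16/55, P(X=1) = 17/55, P(X=2) = 2/5

Enumerate traces; 48 have nonzero weight after conditioning:
  (Y=0, Z=0, W=1, X=0, U=2) weight 1/144
  (Y=0, Z=0, W=1, X=0, U=3) weight 1/144
  (Y=0, Z=0, W=1, X=2, U=2) weight 1/72
  (Y=0, Z=0, W=1, X=2, U=3) weight 1/72
  (Y=0, Z=0, W=2, X=0, U=2) weight 1/144
  (Y=0, Z=0, W=2, X=0, U=3) weight 1/144
  (Y=0, Z=0, W=2, X=2, U=2) weight 1/72
  (Y=0, Z=0, W=2, X=2, U=3) weight 1/72
  (Y=0, Z=1, W=1, X=1, U=2) weight 1/96
  … 39 more
Group by X:
  weight(X=0) = 4/27
  weight(X=1) = 17/108
  weight(X=2) = 11/54
Total weight = 4/27 + 17/108 + 11/54 = 55/108
P(X=0 | obs) = 4/27 / 55/108 = 16/55
P(X=1 | obs) = 17/108 / 55/108 = 17/55
P(X=2 | obs) = 11/54 / 55/108 = 2/5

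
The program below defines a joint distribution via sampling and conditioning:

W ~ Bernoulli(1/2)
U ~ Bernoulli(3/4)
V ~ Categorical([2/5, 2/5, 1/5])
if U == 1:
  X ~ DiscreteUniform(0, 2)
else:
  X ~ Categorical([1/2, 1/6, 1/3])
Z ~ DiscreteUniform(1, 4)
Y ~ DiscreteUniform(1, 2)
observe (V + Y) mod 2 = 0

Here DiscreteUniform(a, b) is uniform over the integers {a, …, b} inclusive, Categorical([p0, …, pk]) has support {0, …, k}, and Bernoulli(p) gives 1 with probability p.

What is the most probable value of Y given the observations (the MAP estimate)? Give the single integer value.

Enumerate traces; 144 have nonzero weight after conditioning:
  (W=0, U=0, V=0, X=0, Z=1, Y=2) weight 1/320
  (W=0, U=0, V=0, X=0, Z=2, Y=2) weight 1/320
  (W=0, U=0, V=0, X=0, Z=3, Y=2) weight 1/320
  (W=0, U=0, V=0, X=0, Z=4, Y=2) weight 1/320
  (W=0, U=0, V=0, X=1, Z=1, Y=2) weight 1/960
  (W=0, U=0, V=0, X=1, Z=2, Y=2) weight 1/960
  (W=0, U=0, V=0, X=1, Z=3, Y=2) weight 1/960
  (W=0, U=0, V=0, X=1, Z=4, Y=2) weight 1/960
  (W=0, U=0, V=1, X=0, Z=1, Y=1) weight 1/320
  … 135 more
Group by Y:
  weight(Y=1) = 1/5
  weight(Y=2) = 3/10
Total weight = 1/5 + 3/10 = 1/2
P(Y=1 | obs) = 1/5 / 1/2 = 2/5
P(Y=2 | obs) = 3/10 / 1/2 = 3/5
argmax = 2

argmax_v P(Y = v | obs) = 2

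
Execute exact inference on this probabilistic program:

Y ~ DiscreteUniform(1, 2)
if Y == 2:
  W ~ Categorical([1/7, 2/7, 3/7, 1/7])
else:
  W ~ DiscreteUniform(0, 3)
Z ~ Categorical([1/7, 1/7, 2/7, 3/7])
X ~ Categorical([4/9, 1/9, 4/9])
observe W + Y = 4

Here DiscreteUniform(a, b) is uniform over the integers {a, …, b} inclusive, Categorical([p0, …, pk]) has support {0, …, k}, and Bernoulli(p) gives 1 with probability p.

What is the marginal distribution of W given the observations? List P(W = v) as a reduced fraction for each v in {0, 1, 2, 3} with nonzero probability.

P(W=2) = 12/19, P(W=3) = 7/19

Enumerate traces; 24 have nonzero weight after conditioning:
  (Y=1, W=3, Z=0, X=0) weight 1/126
  (Y=1, W=3, Z=0, X=1) weight 1/504
  (Y=1, W=3, Z=0, X=2) weight 1/126
  (Y=1, W=3, Z=1, X=0) weight 1/126
  (Y=1, W=3, Z=1, X=1) weight 1/504
  (Y=1, W=3, Z=1, X=2) weight 1/126
  (Y=1, W=3, Z=2, X=0) weight 1/63
  (Y=1, W=3, Z=2, X=1) weight 1/252
  (Y=2, W=2, Z=0, X=0) weight 2/147
  … 15 more
Group by W:
  weight(W=2) = 3/14
  weight(W=3) = 1/8
Total weight = 3/14 + 1/8 = 19/56
P(W=2 | obs) = 3/14 / 19/56 = 12/19
P(W=3 | obs) = 1/8 / 19/56 = 7/19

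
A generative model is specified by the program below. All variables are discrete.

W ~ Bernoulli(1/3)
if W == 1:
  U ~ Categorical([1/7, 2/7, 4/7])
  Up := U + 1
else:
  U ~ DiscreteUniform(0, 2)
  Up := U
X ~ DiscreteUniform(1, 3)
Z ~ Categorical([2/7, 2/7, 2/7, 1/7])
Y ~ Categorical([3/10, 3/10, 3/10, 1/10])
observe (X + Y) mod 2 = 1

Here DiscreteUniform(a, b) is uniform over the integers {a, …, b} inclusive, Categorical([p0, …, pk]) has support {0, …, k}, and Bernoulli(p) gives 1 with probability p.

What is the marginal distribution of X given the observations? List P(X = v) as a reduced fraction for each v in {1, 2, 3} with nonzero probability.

Enumerate traces; 144 have nonzero weight after conditioning:
  (W=0, U=0, X=1, Z=0, Y=0) weight 2/315
  (W=0, U=0, X=1, Z=0, Y=2) weight 2/315
  (W=0, U=0, X=1, Z=1, Y=0) weight 2/315
  (W=0, U=0, X=1, Z=1, Y=2) weight 2/315
  (W=0, U=0, X=1, Z=2, Y=0) weight 2/315
  (W=0, U=0, X=1, Z=2, Y=2) weight 2/315
  (W=0, U=0, X=1, Z=3, Y=0) weight 1/315
  (W=0, U=0, X=1, Z=3, Y=2) weight 1/315
  (W=0, U=0, X=2, Z=0, Y=1) weight 2/315
  (W=0, U=0, X=3, Z=0, Y=0) weight 2/315
  … 134 more
Group by X:
  weight(X=1) = 1/5
  weight(X=2) = 2/15
  weight(X=3) = 1/5
Total weight = 1/5 + 2/15 + 1/5 = 8/15
P(X=1 | obs) = 1/5 / 8/15 = 3/8
P(X=2 | obs) = 2/15 / 8/15 = 1/4
P(X=3 | obs) = 1/5 / 8/15 = 3/8

P(X=1) = 3/8, P(X=2) = 1/4, P(X=3) = 3/8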